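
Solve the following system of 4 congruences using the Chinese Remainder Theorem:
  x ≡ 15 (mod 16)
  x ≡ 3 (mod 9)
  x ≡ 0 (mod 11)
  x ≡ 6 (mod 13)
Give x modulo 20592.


Product of moduli M = 16 · 9 · 11 · 13 = 20592.
Merge one congruence at a time:
  Start: x ≡ 15 (mod 16).
  Combine with x ≡ 3 (mod 9); new modulus lcm = 144.
    Write x = 15 + 16·t and substitute into x ≡ 3 (mod 9): 16·t ≡ 3 − 15 = -12 (mod 9).
    Reduce coefficients mod 9: 7·t ≡ 6 (mod 9).
    The inverse of 7 mod 9 is 4 (since 7·4 = 28 = 3·9 + 1), so t ≡ 4·6 = 24 ≡ 6 (mod 9).
    Then x = 15 + 16·6 = 111, valid modulo lcm(16, 9) = 144: x ≡ 111 (mod 144).
  Combine with x ≡ 0 (mod 11); new modulus lcm = 1584.
    Write x = 111 + 144·t and substitute into x ≡ 0 (mod 11): 144·t ≡ 0 − 111 = -111 (mod 11).
    Reduce coefficients mod 11: 1·t ≡ 10 (mod 11).
    So t ≡ 10 (mod 11).
    Then x = 111 + 144·10 = 1551, valid modulo lcm(144, 11) = 1584: x ≡ 1551 (mod 1584).
  Combine with x ≡ 6 (mod 13); new modulus lcm = 20592.
    Write x = 1551 + 1584·t and substitute into x ≡ 6 (mod 13): 1584·t ≡ 6 − 1551 = -1545 (mod 13).
    Reduce coefficients mod 13: 11·t ≡ 2 (mod 13).
    The inverse of 11 mod 13 is 6 (since 11·6 = 66 = 5·13 + 1), so t ≡ 6·2 = 12 ≡ 12 (mod 13).
    Then x = 1551 + 1584·12 = 20559, valid modulo lcm(1584, 13) = 20592: x ≡ 20559 (mod 20592).
Verify against each original: 20559 mod 16 = 15, 20559 mod 9 = 3, 20559 mod 11 = 0, 20559 mod 13 = 6.

x ≡ 20559 (mod 20592).


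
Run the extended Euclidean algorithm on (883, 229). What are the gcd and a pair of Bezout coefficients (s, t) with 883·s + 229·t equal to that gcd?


Euclidean algorithm on (883, 229) — divide until remainder is 0:
  883 = 3 · 229 + 196
  229 = 1 · 196 + 33
  196 = 5 · 33 + 31
  33 = 1 · 31 + 2
  31 = 15 · 2 + 1
  2 = 2 · 1 + 0
gcd(883, 229) = 1.
Track Bezout coefficients alongside the remainders: start with r₀ = 883 = a·1 + b·0 (s = 1, t = 0) and r₁ = 229 = a·0 + b·1 (s = 0, t = 1); each new remainder r_{k+1} = r_{k-1} − q_k·r_k inherits s_{k+1} = s_{k-1} − q_k·s_k, t_{k+1} = t_{k-1} − q_k·t_k, so r_k = a·s_k + b·t_k at every step:
  q = 3: r = 196, s = 1 − 3·0 = 1, t = 0 − 3·1 = -3  (check: 883·1 + 229·(-3) = 196)
  q = 1: r = 33, s = 0 − 1·1 = -1, t = 1 − 1·(-3) = 4  (check: 883·(-1) + 229·4 = 33)
  q = 5: r = 31, s = 1 − 5·(-1) = 6, t = -3 − 5·4 = -23  (check: 883·6 + 229·(-23) = 31)
  q = 1: r = 2, s = -1 − 1·6 = -7, t = 4 − 1·(-23) = 27  (check: 883·(-7) + 229·27 = 2)
  q = 15: r = 1, s = 6 − 15·(-7) = 111, t = -23 − 15·27 = -428  (check: 883·111 + 229·(-428) = 1)
The row with r = 1 (the gcd) gives the Bezout coefficients s = 111, t = -428.
Result: 883 · (111) + 229 · (-428) = 1.

gcd(883, 229) = 1; s = 111, t = -428 (check: 883·111 + 229·(-428) = 1).


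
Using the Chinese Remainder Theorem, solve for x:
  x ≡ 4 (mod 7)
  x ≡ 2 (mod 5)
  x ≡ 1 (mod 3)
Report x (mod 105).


Moduli 7, 5, 3 are pairwise coprime; by CRT there is a unique solution modulo M = 7 · 5 · 3 = 105.
Solve pairwise, accumulating the modulus:
  Start with x ≡ 4 (mod 7).
  Combine with x ≡ 2 (mod 5): since gcd(7, 5) = 1, we get a unique residue mod 35.
    Write x = 4 + 7·t and substitute into x ≡ 2 (mod 5): 7·t ≡ 2 − 4 = -2 (mod 5).
    Reduce coefficients mod 5: 2·t ≡ 3 (mod 5).
    The inverse of 2 mod 5 is 3 (since 2·3 = 6 = 1·5 + 1), so t ≡ 3·3 = 9 ≡ 4 (mod 5).
    Then x = 4 + 7·4 = 32, valid modulo lcm(7, 5) = 35: x ≡ 32 (mod 35).
  Combine with x ≡ 1 (mod 3): since gcd(35, 3) = 1, we get a unique residue mod 105.
    Write x = 32 + 35·t and substitute into x ≡ 1 (mod 3): 35·t ≡ 1 − 32 = -31 (mod 3).
    Reduce coefficients mod 3: 2·t ≡ 2 (mod 3).
    The inverse of 2 mod 3 is 2 (since 2·2 = 4 = 1·3 + 1), so t ≡ 2·2 = 4 ≡ 1 (mod 3).
    Then x = 32 + 35·1 = 67, valid modulo lcm(35, 3) = 105: x ≡ 67 (mod 105).
Verify: 67 mod 7 = 4 ✓, 67 mod 5 = 2 ✓, 67 mod 3 = 1 ✓.

x ≡ 67 (mod 105).


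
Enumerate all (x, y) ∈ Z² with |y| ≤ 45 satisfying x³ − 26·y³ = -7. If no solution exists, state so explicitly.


The equation is x³ - 26y³ = -7. For fixed y, x³ = 26·y³ − 7, so a solution requires the RHS to be a perfect cube.
Strategy: iterate y from -45 to 45, compute RHS = 26·y³ − 7, and check whether it is a (positive or negative) perfect cube.
Check small values of y:
  y = 0: RHS = -7 is not a perfect cube.
  y = 1: RHS = 19 is not a perfect cube.
  y = -1: RHS = -33 is not a perfect cube.
  y = 2: RHS = 201 is not a perfect cube.
  y = -2: RHS = -215 is not a perfect cube.
  y = 3: RHS = 695 is not a perfect cube.
  y = -3: RHS = -709 is not a perfect cube.
Continuing the search up to |y| = 45 finds no solutions either.
No (x, y) in the scanned range satisfies the equation.

No integer solutions with |y| ≤ 45.


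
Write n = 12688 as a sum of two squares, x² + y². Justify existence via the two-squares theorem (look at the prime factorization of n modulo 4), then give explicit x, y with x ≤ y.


Step 1: Factor n = 12688 = 2^4 · 13 · 61.
Step 2: Check the mod-4 condition on each prime factor: 2 = 2 (special); 13 ≡ 1 (mod 4), exponent 1; 61 ≡ 1 (mod 4), exponent 1.
All primes ≡ 3 (mod 4) appear to even exponent (or don't appear), so by the two-squares theorem n IS expressible as a sum of two squares.
Step 3: Build a representation. Group n = k² · m with k = 4 and m = 13 · 61 = 793 (a product of primes ≡ 1 (mod 4)); a representation of m scales to one of n via (k·x)² + (k·y)² = k²(x² + y²). Each prime p ≡ 1 (mod 4) is itself a sum of two squares; find a² by testing p − a² for a perfect square:
  13: 13 − 1² = 12, 13 − 2² = 9 = 3² ⇒ 13 = 2² + 3².
  61: 61 − 1² = 60, 61 − 2² = 57, 61 − 3² = 52, 61 − 4² = 45, 61 − 5² = 36 = 6² ⇒ 61 = 5² + 6².
  Combine using the Brahmagupta–Fibonacci identity (a² + b²)(c² + d²) = (ac − bd)² + (ad + bc)² = (ac + bd)² + (ad − bc)²:
  13 · 61 = 793: from (2² + 3²)(5² + 6²), take (2·5 − 3·6, 2·6 + 3·5) = (10 − 18, 12 + 15) = (-8, 27); dropping signs (only squares matter) gives (8, 27); check 8² + 27² = 64 + 729 = 793 ✓.
  Scale by k = 4: (4·8, 4·27) = (32, 108).
Step 4: Order so x ≤ y and verify: 32² + 108² = 1024 + 11664 = 12688 = n. ✓

n = 12688 = 32² + 108² (one valid representation with x ≤ y).


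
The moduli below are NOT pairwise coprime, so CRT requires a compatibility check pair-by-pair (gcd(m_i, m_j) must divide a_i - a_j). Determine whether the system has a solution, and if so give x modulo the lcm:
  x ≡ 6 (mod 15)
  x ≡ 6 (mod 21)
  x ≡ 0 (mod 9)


Moduli 15, 21, 9 are not pairwise coprime, so CRT works modulo lcm(m_i) when all pairwise compatibility conditions hold.
Pairwise compatibility: gcd(m_i, m_j) must divide a_i - a_j for every pair.
Merge one congruence at a time:
  Start: x ≡ 6 (mod 15).
  Combine with x ≡ 6 (mod 21): gcd(15, 21) = 3; 6 - 6 = 0, which IS divisible by 3, so compatible.
    Write x = 6 + 15·t and substitute into x ≡ 6 (mod 21): 15·t ≡ 6 − 6 = 0 (mod 21).
    Divide the congruence (and modulus) by g = 3: 5·t ≡ 0 (mod 7).
    The inverse of 5 mod 7 is 3 (since 5·3 = 15 = 2·7 + 1), so t ≡ 3·0 = 0 ≡ 0 (mod 7).
    Then x = 6 + 15·0 = 6, valid modulo lcm(15, 21) = 105: x ≡ 6 (mod 105).
  Combine with x ≡ 0 (mod 9): gcd(105, 9) = 3; 0 - 6 = -6, which IS divisible by 3, so compatible.
    Write x = 6 + 105·t and substitute into x ≡ 0 (mod 9): 105·t ≡ 0 − 6 = -6 (mod 9).
    Divide the congruence (and modulus) by g = 3: 35·t ≡ -2 (mod 3).
    Reduce coefficients mod 3: 2·t ≡ 1 (mod 3).
    The inverse of 2 mod 3 is 2 (since 2·2 = 4 = 1·3 + 1), so t ≡ 2·1 = 2 ≡ 2 (mod 3).
    Then x = 6 + 105·2 = 216, valid modulo lcm(105, 9) = 315: x ≡ 216 (mod 315).
Verify: 216 mod 15 = 6, 216 mod 21 = 6, 216 mod 9 = 0.

x ≡ 216 (mod 315).


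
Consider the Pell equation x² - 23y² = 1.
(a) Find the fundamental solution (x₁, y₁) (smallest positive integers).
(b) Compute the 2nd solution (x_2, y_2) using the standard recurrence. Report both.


Step 1: Find the fundamental solution (x₁, y₁) of x² - 23y² = 1.
  Expand √23 as a continued fraction. a₀ = ⌊√23⌋ = 4; iterate m_{k+1} = d_k·a_k − m_k, d_{k+1} = (23 − m_{k+1}²)/d_k, a_{k+1} = ⌊(a₀ + m_{k+1})/d_{k+1}⌋ (starting m₀ = 0, d₀ = 1), with convergents p_k = a_k·p_{k-1} + p_{k-2}, q_k = a_k·q_{k-1} + q_{k-2} (p₋₁ = 1, q₋₁ = 0):
  k = 0: a₀ = 4; p₀/q₀ = 4/1; p₀² − 23·q₀² = 16 − 23 = -7.
  k = 1: m = 4, d = 7, a = ⌊(4 + 4)/7⌋ = 1; p/q = (1·4 + 1)/(1·1 + 0) = 5/1; p² − 23·q² = 25 − 23 = 2.
  k = 2: m = 3, d = 2, a = ⌊(4 + 3)/2⌋ = 3; p/q = (3·5 + 4)/(3·1 + 1) = 19/4; p² − 23·q² = 361 − 368 = -7.
  k = 3: m = 3, d = 7, a = ⌊(4 + 3)/7⌋ = 1; p/q = (1·19 + 5)/(1·4 + 1) = 24/5; p² − 23·q² = 576 − 575 = 1.
  The first convergent with p² − 23·q² = 1 gives the fundamental solution (x₁, y₁) = (24, 5).
Step 2: Apply the recurrence (x_{n+1}, y_{n+1}) = (x₁x_n + 23y₁y_n, x₁y_n + y₁x_n) repeatedly.
  From (x_1, y_1) = (24, 5): x_2 = 24·24 + 23·5·5 = 1151; y_2 = 24·5 + 5·24 = 240.
Step 3: Verify x_2² - 23·y_2² = 1324801 - 1324800 = 1 (should be 1). ✓

(x_1, y_1) = (24, 5); (x_2, y_2) = (1151, 240).


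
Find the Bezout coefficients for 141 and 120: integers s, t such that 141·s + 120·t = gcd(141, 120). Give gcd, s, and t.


Euclidean algorithm on (141, 120) — divide until remainder is 0:
  141 = 1 · 120 + 21
  120 = 5 · 21 + 15
  21 = 1 · 15 + 6
  15 = 2 · 6 + 3
  6 = 2 · 3 + 0
gcd(141, 120) = 3.
Track Bezout coefficients alongside the remainders: start with r₀ = 141 = a·1 + b·0 (s = 1, t = 0) and r₁ = 120 = a·0 + b·1 (s = 0, t = 1); each new remainder r_{k+1} = r_{k-1} − q_k·r_k inherits s_{k+1} = s_{k-1} − q_k·s_k, t_{k+1} = t_{k-1} − q_k·t_k, so r_k = a·s_k + b·t_k at every step:
  q = 1: r = 21, s = 1 − 1·0 = 1, t = 0 − 1·1 = -1  (check: 141·1 + 120·(-1) = 21)
  q = 5: r = 15, s = 0 − 5·1 = -5, t = 1 − 5·(-1) = 6  (check: 141·(-5) + 120·6 = 15)
  q = 1: r = 6, s = 1 − 1·(-5) = 6, t = -1 − 1·6 = -7  (check: 141·6 + 120·(-7) = 6)
  q = 2: r = 3, s = -5 − 2·6 = -17, t = 6 − 2·(-7) = 20  (check: 141·(-17) + 120·20 = 3)
The row with r = 3 (the gcd) gives the Bezout coefficients s = -17, t = 20.
Result: 141 · (-17) + 120 · (20) = 3.

gcd(141, 120) = 3; s = -17, t = 20 (check: 141·(-17) + 120·20 = 3).


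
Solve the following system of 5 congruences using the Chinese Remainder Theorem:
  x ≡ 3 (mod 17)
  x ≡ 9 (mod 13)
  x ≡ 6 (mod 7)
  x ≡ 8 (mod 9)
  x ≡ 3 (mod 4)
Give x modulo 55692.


Product of moduli M = 17 · 13 · 7 · 9 · 4 = 55692.
Merge one congruence at a time:
  Start: x ≡ 3 (mod 17).
  Combine with x ≡ 9 (mod 13); new modulus lcm = 221.
    Write x = 3 + 17·t and substitute into x ≡ 9 (mod 13): 17·t ≡ 9 − 3 = 6 (mod 13).
    Reduce coefficients mod 13: 4·t ≡ 6 (mod 13).
    The inverse of 4 mod 13 is 10 (since 4·10 = 40 = 3·13 + 1), so t ≡ 10·6 = 60 ≡ 8 (mod 13).
    Then x = 3 + 17·8 = 139, valid modulo lcm(17, 13) = 221: x ≡ 139 (mod 221).
  Combine with x ≡ 6 (mod 7); new modulus lcm = 1547.
    Write x = 139 + 221·t and substitute into x ≡ 6 (mod 7): 221·t ≡ 6 − 139 = -133 (mod 7).
    Reduce coefficients mod 7: 4·t ≡ 0 (mod 7).
    The inverse of 4 mod 7 is 2 (since 4·2 = 8 = 1·7 + 1), so t ≡ 2·0 = 0 ≡ 0 (mod 7).
    Then x = 139 + 221·0 = 139, valid modulo lcm(221, 7) = 1547: x ≡ 139 (mod 1547).
  Combine with x ≡ 8 (mod 9); new modulus lcm = 13923.
    Write x = 139 + 1547·t and substitute into x ≡ 8 (mod 9): 1547·t ≡ 8 − 139 = -131 (mod 9).
    Reduce coefficients mod 9: 8·t ≡ 4 (mod 9).
    The inverse of 8 mod 9 is 8 (since 8·8 = 64 = 7·9 + 1), so t ≡ 8·4 = 32 ≡ 5 (mod 9).
    Then x = 139 + 1547·5 = 7874, valid modulo lcm(1547, 9) = 13923: x ≡ 7874 (mod 13923).
  Combine with x ≡ 3 (mod 4); new modulus lcm = 55692.
    Write x = 7874 + 13923·t and substitute into x ≡ 3 (mod 4): 13923·t ≡ 3 − 7874 = -7871 (mod 4).
    Reduce coefficients mod 4: 3·t ≡ 1 (mod 4).
    The inverse of 3 mod 4 is 3 (since 3·3 = 9 = 2·4 + 1), so t ≡ 3·1 = 3 ≡ 3 (mod 4).
    Then x = 7874 + 13923·3 = 49643, valid modulo lcm(13923, 4) = 55692: x ≡ 49643 (mod 55692).
Verify against each original: 49643 mod 17 = 3, 49643 mod 13 = 9, 49643 mod 7 = 6, 49643 mod 9 = 8, 49643 mod 4 = 3.

x ≡ 49643 (mod 55692).


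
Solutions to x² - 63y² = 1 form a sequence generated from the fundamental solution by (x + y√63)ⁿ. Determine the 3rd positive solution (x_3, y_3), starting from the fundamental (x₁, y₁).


Step 1: Find the fundamental solution (x₁, y₁) of x² - 63y² = 1.
  Expand √63 as a continued fraction. a₀ = ⌊√63⌋ = 7; iterate m_{k+1} = d_k·a_k − m_k, d_{k+1} = (63 − m_{k+1}²)/d_k, a_{k+1} = ⌊(a₀ + m_{k+1})/d_{k+1}⌋ (starting m₀ = 0, d₀ = 1), with convergents p_k = a_k·p_{k-1} + p_{k-2}, q_k = a_k·q_{k-1} + q_{k-2} (p₋₁ = 1, q₋₁ = 0):
  k = 0: a₀ = 7; p₀/q₀ = 7/1; p₀² − 63·q₀² = 49 − 63 = -14.
  k = 1: m = 7, d = 14, a = ⌊(7 + 7)/14⌋ = 1; p/q = (1·7 + 1)/(1·1 + 0) = 8/1; p² − 63·q² = 64 − 63 = 1.
  The first convergent with p² − 63·q² = 1 gives the fundamental solution (x₁, y₁) = (8, 1).
Step 2: Apply the recurrence (x_{n+1}, y_{n+1}) = (x₁x_n + 63y₁y_n, x₁y_n + y₁x_n) repeatedly.
  From (x_1, y_1) = (8, 1): x_2 = 8·8 + 63·1·1 = 127; y_2 = 8·1 + 1·8 = 16.
  From (x_2, y_2) = (127, 16): x_3 = 8·127 + 63·1·16 = 2024; y_3 = 8·16 + 1·127 = 255.
Step 3: Verify x_3² - 63·y_3² = 4096576 - 4096575 = 1 (should be 1). ✓

(x_1, y_1) = (8, 1); (x_3, y_3) = (2024, 255).


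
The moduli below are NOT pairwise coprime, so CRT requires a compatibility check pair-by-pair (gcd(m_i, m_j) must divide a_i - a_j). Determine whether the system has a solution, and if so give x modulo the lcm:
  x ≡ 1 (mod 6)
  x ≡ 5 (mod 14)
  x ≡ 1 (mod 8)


Moduli 6, 14, 8 are not pairwise coprime, so CRT works modulo lcm(m_i) when all pairwise compatibility conditions hold.
Pairwise compatibility: gcd(m_i, m_j) must divide a_i - a_j for every pair.
Merge one congruence at a time:
  Start: x ≡ 1 (mod 6).
  Combine with x ≡ 5 (mod 14): gcd(6, 14) = 2; 5 - 1 = 4, which IS divisible by 2, so compatible.
    Write x = 1 + 6·t and substitute into x ≡ 5 (mod 14): 6·t ≡ 5 − 1 = 4 (mod 14).
    Divide the congruence (and modulus) by g = 2: 3·t ≡ 2 (mod 7).
    The inverse of 3 mod 7 is 5 (since 3·5 = 15 = 2·7 + 1), so t ≡ 5·2 = 10 ≡ 3 (mod 7).
    Then x = 1 + 6·3 = 19, valid modulo lcm(6, 14) = 42: x ≡ 19 (mod 42).
  Combine with x ≡ 1 (mod 8): gcd(42, 8) = 2; 1 - 19 = -18, which IS divisible by 2, so compatible.
    Write x = 19 + 42·t and substitute into x ≡ 1 (mod 8): 42·t ≡ 1 − 19 = -18 (mod 8).
    Divide the congruence (and modulus) by g = 2: 21·t ≡ -9 (mod 4).
    Reduce coefficients mod 4: 1·t ≡ 3 (mod 4).
    So t ≡ 3 (mod 4).
    Then x = 19 + 42·3 = 145, valid modulo lcm(42, 8) = 168: x ≡ 145 (mod 168).
Verify: 145 mod 6 = 1, 145 mod 14 = 5, 145 mod 8 = 1.

x ≡ 145 (mod 168).


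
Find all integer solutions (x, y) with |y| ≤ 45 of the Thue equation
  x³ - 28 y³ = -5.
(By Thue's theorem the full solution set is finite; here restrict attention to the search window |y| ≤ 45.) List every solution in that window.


The equation is x³ - 28y³ = -5. For fixed y, x³ = 28·y³ − 5, so a solution requires the RHS to be a perfect cube.
Strategy: iterate y from -45 to 45, compute RHS = 28·y³ − 5, and check whether it is a (positive or negative) perfect cube.
Check small values of y:
  y = 0: RHS = -5 is not a perfect cube.
  y = 1: RHS = 23 is not a perfect cube.
  y = -1: RHS = -33 is not a perfect cube.
  y = 2: RHS = 219 is not a perfect cube.
  y = -2: RHS = -229 is not a perfect cube.
  y = 3: RHS = 751 is not a perfect cube.
  y = -3: RHS = -761 is not a perfect cube.
Continuing the search up to |y| = 45 finds no solutions either.
No (x, y) in the scanned range satisfies the equation.

No integer solutions with |y| ≤ 45.


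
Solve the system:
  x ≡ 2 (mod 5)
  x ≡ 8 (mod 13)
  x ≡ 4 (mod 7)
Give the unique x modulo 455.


Moduli 5, 13, 7 are pairwise coprime; by CRT there is a unique solution modulo M = 5 · 13 · 7 = 455.
Solve pairwise, accumulating the modulus:
  Start with x ≡ 2 (mod 5).
  Combine with x ≡ 8 (mod 13): since gcd(5, 13) = 1, we get a unique residue mod 65.
    Write x = 2 + 5·t and substitute into x ≡ 8 (mod 13): 5·t ≡ 8 − 2 = 6 (mod 13).
    The inverse of 5 mod 13 is 8 (since 5·8 = 40 = 3·13 + 1), so t ≡ 8·6 = 48 ≡ 9 (mod 13).
    Then x = 2 + 5·9 = 47, valid modulo lcm(5, 13) = 65: x ≡ 47 (mod 65).
  Combine with x ≡ 4 (mod 7): since gcd(65, 7) = 1, we get a unique residue mod 455.
    Write x = 47 + 65·t and substitute into x ≡ 4 (mod 7): 65·t ≡ 4 − 47 = -43 (mod 7).
    Reduce coefficients mod 7: 2·t ≡ 6 (mod 7).
    The inverse of 2 mod 7 is 4 (since 2·4 = 8 = 1·7 + 1), so t ≡ 4·6 = 24 ≡ 3 (mod 7).
    Then x = 47 + 65·3 = 242, valid modulo lcm(65, 7) = 455: x ≡ 242 (mod 455).
Verify: 242 mod 5 = 2 ✓, 242 mod 13 = 8 ✓, 242 mod 7 = 4 ✓.

x ≡ 242 (mod 455).


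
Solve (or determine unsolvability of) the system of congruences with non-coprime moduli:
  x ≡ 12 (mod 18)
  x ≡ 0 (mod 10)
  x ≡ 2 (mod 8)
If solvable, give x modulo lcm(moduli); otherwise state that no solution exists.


Moduli 18, 10, 8 are not pairwise coprime, so CRT works modulo lcm(m_i) when all pairwise compatibility conditions hold.
Pairwise compatibility: gcd(m_i, m_j) must divide a_i - a_j for every pair.
Merge one congruence at a time:
  Start: x ≡ 12 (mod 18).
  Combine with x ≡ 0 (mod 10): gcd(18, 10) = 2; 0 - 12 = -12, which IS divisible by 2, so compatible.
    Write x = 12 + 18·t and substitute into x ≡ 0 (mod 10): 18·t ≡ 0 − 12 = -12 (mod 10).
    Divide the congruence (and modulus) by g = 2: 9·t ≡ -6 (mod 5).
    Reduce coefficients mod 5: 4·t ≡ 4 (mod 5).
    The inverse of 4 mod 5 is 4 (since 4·4 = 16 = 3·5 + 1), so t ≡ 4·4 = 16 ≡ 1 (mod 5).
    Then x = 12 + 18·1 = 30, valid modulo lcm(18, 10) = 90: x ≡ 30 (mod 90).
  Combine with x ≡ 2 (mod 8): gcd(90, 8) = 2; 2 - 30 = -28, which IS divisible by 2, so compatible.
    Write x = 30 + 90·t and substitute into x ≡ 2 (mod 8): 90·t ≡ 2 − 30 = -28 (mod 8).
    Divide the congruence (and modulus) by g = 2: 45·t ≡ -14 (mod 4).
    Reduce coefficients mod 4: 1·t ≡ 2 (mod 4).
    So t ≡ 2 (mod 4).
    Then x = 30 + 90·2 = 210, valid modulo lcm(90, 8) = 360: x ≡ 210 (mod 360).
Verify: 210 mod 18 = 12, 210 mod 10 = 0, 210 mod 8 = 2.

x ≡ 210 (mod 360).


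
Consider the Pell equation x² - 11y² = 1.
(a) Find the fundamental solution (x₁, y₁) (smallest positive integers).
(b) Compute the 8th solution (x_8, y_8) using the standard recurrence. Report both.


Step 1: Find the fundamental solution (x₁, y₁) of x² - 11y² = 1.
  Expand √11 as a continued fraction. a₀ = ⌊√11⌋ = 3; iterate m_{k+1} = d_k·a_k − m_k, d_{k+1} = (11 − m_{k+1}²)/d_k, a_{k+1} = ⌊(a₀ + m_{k+1})/d_{k+1}⌋ (starting m₀ = 0, d₀ = 1), with convergents p_k = a_k·p_{k-1} + p_{k-2}, q_k = a_k·q_{k-1} + q_{k-2} (p₋₁ = 1, q₋₁ = 0):
  k = 0: a₀ = 3; p₀/q₀ = 3/1; p₀² − 11·q₀² = 9 − 11 = -2.
  k = 1: m = 3, d = 2, a = ⌊(3 + 3)/2⌋ = 3; p/q = (3·3 + 1)/(3·1 + 0) = 10/3; p² − 11·q² = 100 − 99 = 1.
  The first convergent with p² − 11·q² = 1 gives the fundamental solution (x₁, y₁) = (10, 3).
Step 2: Apply the recurrence (x_{n+1}, y_{n+1}) = (x₁x_n + 11y₁y_n, x₁y_n + y₁x_n) repeatedly.
  From (x_1, y_1) = (10, 3): x_2 = 10·10 + 11·3·3 = 199; y_2 = 10·3 + 3·10 = 60.
  From (x_2, y_2) = (199, 60): x_3 = 10·199 + 11·3·60 = 3970; y_3 = 10·60 + 3·199 = 1197.
  From (x_3, y_3) = (3970, 1197): x_4 = 10·3970 + 11·3·1197 = 79201; y_4 = 10·1197 + 3·3970 = 23880.
  From (x_4, y_4) = (79201, 23880): x_5 = 10·79201 + 11·3·23880 = 1580050; y_5 = 10·23880 + 3·79201 = 476403.
  From (x_5, y_5) = (1580050, 476403): x_6 = 10·1580050 + 11·3·476403 = 31521799; y_6 = 10·476403 + 3·1580050 = 9504180.
  From (x_6, y_6) = (31521799, 9504180): x_7 = 10·31521799 + 11·3·9504180 = 628855930; y_7 = 10·9504180 + 3·31521799 = 189607197.
  From (x_7, y_7) = (628855930, 189607197): x_8 = 10·628855930 + 11·3·189607197 = 12545596801; y_8 = 10·189607197 + 3·628855930 = 3782639760.
Step 3: Verify x_8² - 11·y_8² = 157391999093261433601 - 157391999093261433600 = 1 (should be 1). ✓

(x_1, y_1) = (10, 3); (x_8, y_8) = (12545596801, 3782639760).


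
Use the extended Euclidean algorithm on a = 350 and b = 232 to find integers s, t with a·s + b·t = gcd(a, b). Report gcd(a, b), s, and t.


Euclidean algorithm on (350, 232) — divide until remainder is 0:
  350 = 1 · 232 + 118
  232 = 1 · 118 + 114
  118 = 1 · 114 + 4
  114 = 28 · 4 + 2
  4 = 2 · 2 + 0
gcd(350, 232) = 2.
Track Bezout coefficients alongside the remainders: start with r₀ = 350 = a·1 + b·0 (s = 1, t = 0) and r₁ = 232 = a·0 + b·1 (s = 0, t = 1); each new remainder r_{k+1} = r_{k-1} − q_k·r_k inherits s_{k+1} = s_{k-1} − q_k·s_k, t_{k+1} = t_{k-1} − q_k·t_k, so r_k = a·s_k + b·t_k at every step:
  q = 1: r = 118, s = 1 − 1·0 = 1, t = 0 − 1·1 = -1  (check: 350·1 + 232·(-1) = 118)
  q = 1: r = 114, s = 0 − 1·1 = -1, t = 1 − 1·(-1) = 2  (check: 350·(-1) + 232·2 = 114)
  q = 1: r = 4, s = 1 − 1·(-1) = 2, t = -1 − 1·2 = -3  (check: 350·2 + 232·(-3) = 4)
  q = 28: r = 2, s = -1 − 28·2 = -57, t = 2 − 28·(-3) = 86  (check: 350·(-57) + 232·86 = 2)
The row with r = 2 (the gcd) gives the Bezout coefficients s = -57, t = 86.
Result: 350 · (-57) + 232 · (86) = 2.

gcd(350, 232) = 2; s = -57, t = 86 (check: 350·(-57) + 232·86 = 2).


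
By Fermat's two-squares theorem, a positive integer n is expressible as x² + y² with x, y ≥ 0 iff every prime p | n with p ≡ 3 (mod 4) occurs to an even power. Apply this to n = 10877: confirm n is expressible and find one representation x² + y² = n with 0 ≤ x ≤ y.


Step 1: Factor n = 10877 = 73 · 149.
Step 2: Check the mod-4 condition on each prime factor: 73 ≡ 1 (mod 4), exponent 1; 149 ≡ 1 (mod 4), exponent 1.
All primes ≡ 3 (mod 4) appear to even exponent (or don't appear), so by the two-squares theorem n IS expressible as a sum of two squares.
Step 3: Build a representation. Here n = 73 · 149 is a product of primes ≡ 1 (mod 4). Each prime p ≡ 1 (mod 4) is itself a sum of two squares; find a² by testing p − a² for a perfect square:
  73: 73 − 1² = 72, 73 − 2² = 69, 73 − 3² = 64 = 8² ⇒ 73 = 3² + 8².
  149: 149 − 1² = 148, 149 − 2² = 145, 149 − 3² = 140, 149 − 4² = 133, 149 − 5² = 124, 149 − 6² = 113, 149 − 7² = 100 = 10² ⇒ 149 = 7² + 10².
  Combine using the Brahmagupta–Fibonacci identity (a² + b²)(c² + d²) = (ac − bd)² + (ad + bc)² = (ac + bd)² + (ad − bc)²:
  73 · 149 = 10877: from (3² + 8²)(7² + 10²), take (3·7 − 8·10, 3·10 + 8·7) = (21 − 80, 30 + 56) = (-59, 86); dropping signs (only squares matter) gives (59, 86); check 59² + 86² = 3481 + 7396 = 10877 ✓.
Step 4: Order so x ≤ y and verify: 59² + 86² = 3481 + 7396 = 10877 = n. ✓

n = 10877 = 59² + 86² (one valid representation with x ≤ y).


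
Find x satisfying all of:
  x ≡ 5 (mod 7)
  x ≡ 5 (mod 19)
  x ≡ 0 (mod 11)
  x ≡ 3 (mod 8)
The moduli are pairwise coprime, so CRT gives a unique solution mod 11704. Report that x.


Product of moduli M = 7 · 19 · 11 · 8 = 11704.
Merge one congruence at a time:
  Start: x ≡ 5 (mod 7).
  Combine with x ≡ 5 (mod 19); new modulus lcm = 133.
    Write x = 5 + 7·t and substitute into x ≡ 5 (mod 19): 7·t ≡ 5 − 5 = 0 (mod 19).
    The inverse of 7 mod 19 is 11 (since 7·11 = 77 = 4·19 + 1), so t ≡ 11·0 = 0 ≡ 0 (mod 19).
    Then x = 5 + 7·0 = 5, valid modulo lcm(7, 19) = 133: x ≡ 5 (mod 133).
  Combine with x ≡ 0 (mod 11); new modulus lcm = 1463.
    Write x = 5 + 133·t and substitute into x ≡ 0 (mod 11): 133·t ≡ 0 − 5 = -5 (mod 11).
    Reduce coefficients mod 11: 1·t ≡ 6 (mod 11).
    So t ≡ 6 (mod 11).
    Then x = 5 + 133·6 = 803, valid modulo lcm(133, 11) = 1463: x ≡ 803 (mod 1463).
  Combine with x ≡ 3 (mod 8); new modulus lcm = 11704.
    Write x = 803 + 1463·t and substitute into x ≡ 3 (mod 8): 1463·t ≡ 3 − 803 = -800 (mod 8).
    Reduce coefficients mod 8: 7·t ≡ 0 (mod 8).
    The inverse of 7 mod 8 is 7 (since 7·7 = 49 = 6·8 + 1), so t ≡ 7·0 = 0 ≡ 0 (mod 8).
    Then x = 803 + 1463·0 = 803, valid modulo lcm(1463, 8) = 11704: x ≡ 803 (mod 11704).
Verify against each original: 803 mod 7 = 5, 803 mod 19 = 5, 803 mod 11 = 0, 803 mod 8 = 3.

x ≡ 803 (mod 11704).


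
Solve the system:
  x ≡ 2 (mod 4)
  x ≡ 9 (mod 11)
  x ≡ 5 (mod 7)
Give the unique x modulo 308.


Moduli 4, 11, 7 are pairwise coprime; by CRT there is a unique solution modulo M = 4 · 11 · 7 = 308.
Solve pairwise, accumulating the modulus:
  Start with x ≡ 2 (mod 4).
  Combine with x ≡ 9 (mod 11): since gcd(4, 11) = 1, we get a unique residue mod 44.
    Write x = 2 + 4·t and substitute into x ≡ 9 (mod 11): 4·t ≡ 9 − 2 = 7 (mod 11).
    The inverse of 4 mod 11 is 3 (since 4·3 = 12 = 1·11 + 1), so t ≡ 3·7 = 21 ≡ 10 (mod 11).
    Then x = 2 + 4·10 = 42, valid modulo lcm(4, 11) = 44: x ≡ 42 (mod 44).
  Combine with x ≡ 5 (mod 7): since gcd(44, 7) = 1, we get a unique residue mod 308.
    Write x = 42 + 44·t and substitute into x ≡ 5 (mod 7): 44·t ≡ 5 − 42 = -37 (mod 7).
    Reduce coefficients mod 7: 2·t ≡ 5 (mod 7).
    The inverse of 2 mod 7 is 4 (since 2·4 = 8 = 1·7 + 1), so t ≡ 4·5 = 20 ≡ 6 (mod 7).
    Then x = 42 + 44·6 = 306, valid modulo lcm(44, 7) = 308: x ≡ 306 (mod 308).
Verify: 306 mod 4 = 2 ✓, 306 mod 11 = 9 ✓, 306 mod 7 = 5 ✓.

x ≡ 306 (mod 308).


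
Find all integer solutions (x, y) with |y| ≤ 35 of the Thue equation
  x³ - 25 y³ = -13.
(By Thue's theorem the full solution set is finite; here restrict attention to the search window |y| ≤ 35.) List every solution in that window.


The equation is x³ - 25y³ = -13. For fixed y, x³ = 25·y³ − 13, so a solution requires the RHS to be a perfect cube.
Strategy: iterate y from -35 to 35, compute RHS = 25·y³ − 13, and check whether it is a (positive or negative) perfect cube.
Check small values of y:
  y = 0: RHS = -13 is not a perfect cube.
  y = 1: RHS = 12 is not a perfect cube.
  y = -1: RHS = -38 is not a perfect cube.
  y = 2: RHS = 187 is not a perfect cube.
  y = -2: RHS = -213 is not a perfect cube.
  y = 3: RHS = 662 is not a perfect cube.
  y = -3: RHS = -688 is not a perfect cube.
Continuing the search up to |y| = 35 finds no solutions either.
No (x, y) in the scanned range satisfies the equation.

No integer solutions with |y| ≤ 35.


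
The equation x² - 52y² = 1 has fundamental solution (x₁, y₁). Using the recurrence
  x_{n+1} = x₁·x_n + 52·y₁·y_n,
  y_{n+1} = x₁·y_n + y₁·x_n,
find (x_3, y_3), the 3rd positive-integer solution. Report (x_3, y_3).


Step 1: Find the fundamental solution (x₁, y₁) of x² - 52y² = 1.
  Expand √52 as a continued fraction. a₀ = ⌊√52⌋ = 7; iterate m_{k+1} = d_k·a_k − m_k, d_{k+1} = (52 − m_{k+1}²)/d_k, a_{k+1} = ⌊(a₀ + m_{k+1})/d_{k+1}⌋ (starting m₀ = 0, d₀ = 1), with convergents p_k = a_k·p_{k-1} + p_{k-2}, q_k = a_k·q_{k-1} + q_{k-2} (p₋₁ = 1, q₋₁ = 0):
  k = 0: a₀ = 7; p₀/q₀ = 7/1; p₀² − 52·q₀² = 49 − 52 = -3.
  k = 1: m = 7, d = 3, a = ⌊(7 + 7)/3⌋ = 4; p/q = (4·7 + 1)/(4·1 + 0) = 29/4; p² − 52·q² = 841 − 832 = 9.
  k = 2: m = 5, d = 9, a = ⌊(7 + 5)/9⌋ = 1; p/q = (1·29 + 7)/(1·4 + 1) = 36/5; p² − 52·q² = 1296 − 1300 = -4.
  k = 3: m = 4, d = 4, a = ⌊(7 + 4)/4⌋ = 2; p/q = (2·36 + 29)/(2·5 + 4) = 101/14; p² − 52·q² = 10201 − 10192 = 9.
  k = 4: m = 4, d = 9, a = ⌊(7 + 4)/9⌋ = 1; p/q = (1·101 + 36)/(1·14 + 5) = 137/19; p² − 52·q² = 18769 − 18772 = -3.
  k = 5: m = 5, d = 3, a = ⌊(7 + 5)/3⌋ = 4; p/q = (4·137 + 101)/(4·19 + 14) = 649/90; p² − 52·q² = 421201 − 421200 = 1.
  The first convergent with p² − 52·q² = 1 gives the fundamental solution (x₁, y₁) = (649, 90).
Step 2: Apply the recurrence (x_{n+1}, y_{n+1}) = (x₁x_n + 52y₁y_n, x₁y_n + y₁x_n) repeatedly.
  From (x_1, y_1) = (649, 90): x_2 = 649·649 + 52·90·90 = 842401; y_2 = 649·90 + 90·649 = 116820.
  From (x_2, y_2) = (842401, 116820): x_3 = 649·842401 + 52·90·116820 = 1093435849; y_3 = 649·116820 + 90·842401 = 151632270.
Step 3: Verify x_3² - 52·y_3² = 1195601955878350801 - 1195601955878350800 = 1 (should be 1). ✓

(x_1, y_1) = (649, 90); (x_3, y_3) = (1093435849, 151632270).


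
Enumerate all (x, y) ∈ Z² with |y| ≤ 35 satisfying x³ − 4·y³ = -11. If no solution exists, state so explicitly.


The equation is x³ - 4y³ = -11. For fixed y, x³ = 4·y³ − 11, so a solution requires the RHS to be a perfect cube.
Strategy: iterate y from -35 to 35, compute RHS = 4·y³ − 11, and check whether it is a (positive or negative) perfect cube.
Check small values of y:
  y = 0: RHS = -11 is not a perfect cube.
  y = 1: RHS = -7 is not a perfect cube.
  y = -1: RHS = -15 is not a perfect cube.
  y = 2: RHS = 21 is not a perfect cube.
  y = -2: RHS = -43 is not a perfect cube.
  y = 3: RHS = 97 is not a perfect cube.
  y = -3: RHS = -119 is not a perfect cube.
Continuing the search up to |y| = 35 finds no solutions either.
No (x, y) in the scanned range satisfies the equation.

No integer solutions with |y| ≤ 35.


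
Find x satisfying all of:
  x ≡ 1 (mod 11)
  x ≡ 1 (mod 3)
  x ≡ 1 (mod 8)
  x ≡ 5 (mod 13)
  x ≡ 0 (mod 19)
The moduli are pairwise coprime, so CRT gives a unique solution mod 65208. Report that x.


Product of moduli M = 11 · 3 · 8 · 13 · 19 = 65208.
Merge one congruence at a time:
  Start: x ≡ 1 (mod 11).
  Combine with x ≡ 1 (mod 3); new modulus lcm = 33.
    Write x = 1 + 11·t and substitute into x ≡ 1 (mod 3): 11·t ≡ 1 − 1 = 0 (mod 3).
    Reduce coefficients mod 3: 2·t ≡ 0 (mod 3).
    The inverse of 2 mod 3 is 2 (since 2·2 = 4 = 1·3 + 1), so t ≡ 2·0 = 0 ≡ 0 (mod 3).
    Then x = 1 + 11·0 = 1, valid modulo lcm(11, 3) = 33: x ≡ 1 (mod 33).
  Combine with x ≡ 1 (mod 8); new modulus lcm = 264.
    Write x = 1 + 33·t and substitute into x ≡ 1 (mod 8): 33·t ≡ 1 − 1 = 0 (mod 8).
    Reduce coefficients mod 8: 1·t ≡ 0 (mod 8).
    So t ≡ 0 (mod 8).
    Then x = 1 + 33·0 = 1, valid modulo lcm(33, 8) = 264: x ≡ 1 (mod 264).
  Combine with x ≡ 5 (mod 13); new modulus lcm = 3432.
    Write x = 1 + 264·t and substitute into x ≡ 5 (mod 13): 264·t ≡ 5 − 1 = 4 (mod 13).
    Reduce coefficients mod 13: 4·t ≡ 4 (mod 13).
    The inverse of 4 mod 13 is 10 (since 4·10 = 40 = 3·13 + 1), so t ≡ 10·4 = 40 ≡ 1 (mod 13).
    Then x = 1 + 264·1 = 265, valid modulo lcm(264, 13) = 3432: x ≡ 265 (mod 3432).
  Combine with x ≡ 0 (mod 19); new modulus lcm = 65208.
    Write x = 265 + 3432·t and substitute into x ≡ 0 (mod 19): 3432·t ≡ 0 − 265 = -265 (mod 19).
    Reduce coefficients mod 19: 12·t ≡ 1 (mod 19).
    The inverse of 12 mod 19 is 8 (since 12·8 = 96 = 5·19 + 1), so t ≡ 8·1 = 8 ≡ 8 (mod 19).
    Then x = 265 + 3432·8 = 27721, valid modulo lcm(3432, 19) = 65208: x ≡ 27721 (mod 65208).
Verify against each original: 27721 mod 11 = 1, 27721 mod 3 = 1, 27721 mod 8 = 1, 27721 mod 13 = 5, 27721 mod 19 = 0.

x ≡ 27721 (mod 65208).


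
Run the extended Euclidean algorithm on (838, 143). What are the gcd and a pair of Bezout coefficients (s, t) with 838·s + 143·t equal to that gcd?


Euclidean algorithm on (838, 143) — divide until remainder is 0:
  838 = 5 · 143 + 123
  143 = 1 · 123 + 20
  123 = 6 · 20 + 3
  20 = 6 · 3 + 2
  3 = 1 · 2 + 1
  2 = 2 · 1 + 0
gcd(838, 143) = 1.
Track Bezout coefficients alongside the remainders: start with r₀ = 838 = a·1 + b·0 (s = 1, t = 0) and r₁ = 143 = a·0 + b·1 (s = 0, t = 1); each new remainder r_{k+1} = r_{k-1} − q_k·r_k inherits s_{k+1} = s_{k-1} − q_k·s_k, t_{k+1} = t_{k-1} − q_k·t_k, so r_k = a·s_k + b·t_k at every step:
  q = 5: r = 123, s = 1 − 5·0 = 1, t = 0 − 5·1 = -5  (check: 838·1 + 143·(-5) = 123)
  q = 1: r = 20, s = 0 − 1·1 = -1, t = 1 − 1·(-5) = 6  (check: 838·(-1) + 143·6 = 20)
  q = 6: r = 3, s = 1 − 6·(-1) = 7, t = -5 − 6·6 = -41  (check: 838·7 + 143·(-41) = 3)
  q = 6: r = 2, s = -1 − 6·7 = -43, t = 6 − 6·(-41) = 252  (check: 838·(-43) + 143·252 = 2)
  q = 1: r = 1, s = 7 − 1·(-43) = 50, t = -41 − 1·252 = -293  (check: 838·50 + 143·(-293) = 1)
The row with r = 1 (the gcd) gives the Bezout coefficients s = 50, t = -293.
Result: 838 · (50) + 143 · (-293) = 1.

gcd(838, 143) = 1; s = 50, t = -293 (check: 838·50 + 143·(-293) = 1).


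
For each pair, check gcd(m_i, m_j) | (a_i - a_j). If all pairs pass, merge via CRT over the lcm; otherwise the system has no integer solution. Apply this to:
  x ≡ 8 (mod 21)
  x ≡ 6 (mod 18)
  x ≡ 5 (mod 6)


Moduli 21, 18, 6 are not pairwise coprime, so CRT works modulo lcm(m_i) when all pairwise compatibility conditions hold.
Pairwise compatibility: gcd(m_i, m_j) must divide a_i - a_j for every pair.
Merge one congruence at a time:
  Start: x ≡ 8 (mod 21).
  Combine with x ≡ 6 (mod 18): gcd(21, 18) = 3, and 6 - 8 = -2 is NOT divisible by 3.
    ⇒ system is inconsistent (no integer solution).

No solution (the system is inconsistent).


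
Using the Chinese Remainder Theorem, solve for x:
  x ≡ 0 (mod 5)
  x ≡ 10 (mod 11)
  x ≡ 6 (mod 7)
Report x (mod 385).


Moduli 5, 11, 7 are pairwise coprime; by CRT there is a unique solution modulo M = 5 · 11 · 7 = 385.
Solve pairwise, accumulating the modulus:
  Start with x ≡ 0 (mod 5).
  Combine with x ≡ 10 (mod 11): since gcd(5, 11) = 1, we get a unique residue mod 55.
    Write x = 0 + 5·t and substitute into x ≡ 10 (mod 11): 5·t ≡ 10 − 0 = 10 (mod 11).
    The inverse of 5 mod 11 is 9 (since 5·9 = 45 = 4·11 + 1), so t ≡ 9·10 = 90 ≡ 2 (mod 11).
    Then x = 0 + 5·2 = 10, valid modulo lcm(5, 11) = 55: x ≡ 10 (mod 55).
  Combine with x ≡ 6 (mod 7): since gcd(55, 7) = 1, we get a unique residue mod 385.
    Write x = 10 + 55·t and substitute into x ≡ 6 (mod 7): 55·t ≡ 6 − 10 = -4 (mod 7).
    Reduce coefficients mod 7: 6·t ≡ 3 (mod 7).
    The inverse of 6 mod 7 is 6 (since 6·6 = 36 = 5·7 + 1), so t ≡ 6·3 = 18 ≡ 4 (mod 7).
    Then x = 10 + 55·4 = 230, valid modulo lcm(55, 7) = 385: x ≡ 230 (mod 385).
Verify: 230 mod 5 = 0 ✓, 230 mod 11 = 10 ✓, 230 mod 7 = 6 ✓.

x ≡ 230 (mod 385).


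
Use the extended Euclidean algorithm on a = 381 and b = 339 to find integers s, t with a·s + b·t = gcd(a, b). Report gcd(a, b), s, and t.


Euclidean algorithm on (381, 339) — divide until remainder is 0:
  381 = 1 · 339 + 42
  339 = 8 · 42 + 3
  42 = 14 · 3 + 0
gcd(381, 339) = 3.
Track Bezout coefficients alongside the remainders: start with r₀ = 381 = a·1 + b·0 (s = 1, t = 0) and r₁ = 339 = a·0 + b·1 (s = 0, t = 1); each new remainder r_{k+1} = r_{k-1} − q_k·r_k inherits s_{k+1} = s_{k-1} − q_k·s_k, t_{k+1} = t_{k-1} − q_k·t_k, so r_k = a·s_k + b·t_k at every step:
  q = 1: r = 42, s = 1 − 1·0 = 1, t = 0 − 1·1 = -1  (check: 381·1 + 339·(-1) = 42)
  q = 8: r = 3, s = 0 − 8·1 = -8, t = 1 − 8·(-1) = 9  (check: 381·(-8) + 339·9 = 3)
The row with r = 3 (the gcd) gives the Bezout coefficients s = -8, t = 9.
Result: 381 · (-8) + 339 · (9) = 3.

gcd(381, 339) = 3; s = -8, t = 9 (check: 381·(-8) + 339·9 = 3).


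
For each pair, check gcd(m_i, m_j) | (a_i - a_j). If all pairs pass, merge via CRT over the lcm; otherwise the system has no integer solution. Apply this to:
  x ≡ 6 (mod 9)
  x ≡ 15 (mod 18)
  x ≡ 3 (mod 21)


Moduli 9, 18, 21 are not pairwise coprime, so CRT works modulo lcm(m_i) when all pairwise compatibility conditions hold.
Pairwise compatibility: gcd(m_i, m_j) must divide a_i - a_j for every pair.
Merge one congruence at a time:
  Start: x ≡ 6 (mod 9).
  Combine with x ≡ 15 (mod 18): gcd(9, 18) = 9; 15 - 6 = 9, which IS divisible by 9, so compatible.
    Write x = 6 + 9·t and substitute into x ≡ 15 (mod 18): 9·t ≡ 15 − 6 = 9 (mod 18).
    Divide the congruence (and modulus) by g = 9: 1·t ≡ 1 (mod 2).
    So t ≡ 1 (mod 2).
    Then x = 6 + 9·1 = 15, valid modulo lcm(9, 18) = 18: x ≡ 15 (mod 18).
  Combine with x ≡ 3 (mod 21): gcd(18, 21) = 3; 3 - 15 = -12, which IS divisible by 3, so compatible.
    Write x = 15 + 18·t and substitute into x ≡ 3 (mod 21): 18·t ≡ 3 − 15 = -12 (mod 21).
    Divide the congruence (and modulus) by g = 3: 6·t ≡ -4 (mod 7).
    Reduce coefficients mod 7: 6·t ≡ 3 (mod 7).
    The inverse of 6 mod 7 is 6 (since 6·6 = 36 = 5·7 + 1), so t ≡ 6·3 = 18 ≡ 4 (mod 7).
    Then x = 15 + 18·4 = 87, valid modulo lcm(18, 21) = 126: x ≡ 87 (mod 126).
Verify: 87 mod 9 = 6, 87 mod 18 = 15, 87 mod 21 = 3.

x ≡ 87 (mod 126).


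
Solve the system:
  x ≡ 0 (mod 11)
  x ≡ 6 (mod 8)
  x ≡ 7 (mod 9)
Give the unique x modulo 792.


Moduli 11, 8, 9 are pairwise coprime; by CRT there is a unique solution modulo M = 11 · 8 · 9 = 792.
Solve pairwise, accumulating the modulus:
  Start with x ≡ 0 (mod 11).
  Combine with x ≡ 6 (mod 8): since gcd(11, 8) = 1, we get a unique residue mod 88.
    Write x = 0 + 11·t and substitute into x ≡ 6 (mod 8): 11·t ≡ 6 − 0 = 6 (mod 8).
    Reduce coefficients mod 8: 3·t ≡ 6 (mod 8).
    The inverse of 3 mod 8 is 3 (since 3·3 = 9 = 1·8 + 1), so t ≡ 3·6 = 18 ≡ 2 (mod 8).
    Then x = 0 + 11·2 = 22, valid modulo lcm(11, 8) = 88: x ≡ 22 (mod 88).
  Combine with x ≡ 7 (mod 9): since gcd(88, 9) = 1, we get a unique residue mod 792.
    Write x = 22 + 88·t and substitute into x ≡ 7 (mod 9): 88·t ≡ 7 − 22 = -15 (mod 9).
    Reduce coefficients mod 9: 7·t ≡ 3 (mod 9).
    The inverse of 7 mod 9 is 4 (since 7·4 = 28 = 3·9 + 1), so t ≡ 4·3 = 12 ≡ 3 (mod 9).
    Then x = 22 + 88·3 = 286, valid modulo lcm(88, 9) = 792: x ≡ 286 (mod 792).
Verify: 286 mod 11 = 0 ✓, 286 mod 8 = 6 ✓, 286 mod 9 = 7 ✓.

x ≡ 286 (mod 792).


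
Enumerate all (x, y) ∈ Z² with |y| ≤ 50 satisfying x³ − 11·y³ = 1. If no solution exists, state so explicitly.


The equation is x³ - 11y³ = 1. For fixed y, x³ = 11·y³ + 1, so a solution requires the RHS to be a perfect cube.
Strategy: iterate y from -50 to 50, compute RHS = 11·y³ + 1, and check whether it is a (positive or negative) perfect cube.
Check small values of y:
  y = 0: RHS = 1 = (1)³ ⇒ x = 1 works.
  y = 1: RHS = 12 is not a perfect cube.
  y = -1: RHS = -10 is not a perfect cube.
  y = 2: RHS = 89 is not a perfect cube.
  y = -2: RHS = -87 is not a perfect cube.
  y = 3: RHS = 298 is not a perfect cube.
  y = -3: RHS = -296 is not a perfect cube.
Continuing the search up to |y| = 50 finds no further solutions beyond those listed.
Collected solutions: (1, 0).

Solutions (with |y| ≤ 50): (1, 0).


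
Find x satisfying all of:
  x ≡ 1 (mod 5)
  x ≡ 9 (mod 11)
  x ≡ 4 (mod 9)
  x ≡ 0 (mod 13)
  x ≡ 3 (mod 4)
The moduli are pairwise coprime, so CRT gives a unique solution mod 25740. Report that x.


Product of moduli M = 5 · 11 · 9 · 13 · 4 = 25740.
Merge one congruence at a time:
  Start: x ≡ 1 (mod 5).
  Combine with x ≡ 9 (mod 11); new modulus lcm = 55.
    Write x = 1 + 5·t and substitute into x ≡ 9 (mod 11): 5·t ≡ 9 − 1 = 8 (mod 11).
    The inverse of 5 mod 11 is 9 (since 5·9 = 45 = 4·11 + 1), so t ≡ 9·8 = 72 ≡ 6 (mod 11).
    Then x = 1 + 5·6 = 31, valid modulo lcm(5, 11) = 55: x ≡ 31 (mod 55).
  Combine with x ≡ 4 (mod 9); new modulus lcm = 495.
    Write x = 31 + 55·t and substitute into x ≡ 4 (mod 9): 55·t ≡ 4 − 31 = -27 (mod 9).
    Reduce coefficients mod 9: 1·t ≡ 0 (mod 9).
    So t ≡ 0 (mod 9).
    Then x = 31 + 55·0 = 31, valid modulo lcm(55, 9) = 495: x ≡ 31 (mod 495).
  Combine with x ≡ 0 (mod 13); new modulus lcm = 6435.
    Write x = 31 + 495·t and substitute into x ≡ 0 (mod 13): 495·t ≡ 0 − 31 = -31 (mod 13).
    Reduce coefficients mod 13: 1·t ≡ 8 (mod 13).
    So t ≡ 8 (mod 13).
    Then x = 31 + 495·8 = 3991, valid modulo lcm(495, 13) = 6435: x ≡ 3991 (mod 6435).
  Combine with x ≡ 3 (mod 4); new modulus lcm = 25740.
    Write x = 3991 + 6435·t and substitute into x ≡ 3 (mod 4): 6435·t ≡ 3 − 3991 = -3988 (mod 4).
    Reduce coefficients mod 4: 3·t ≡ 0 (mod 4).
    The inverse of 3 mod 4 is 3 (since 3·3 = 9 = 2·4 + 1), so t ≡ 3·0 = 0 ≡ 0 (mod 4).
    Then x = 3991 + 6435·0 = 3991, valid modulo lcm(6435, 4) = 25740: x ≡ 3991 (mod 25740).
Verify against each original: 3991 mod 5 = 1, 3991 mod 11 = 9, 3991 mod 9 = 4, 3991 mod 13 = 0, 3991 mod 4 = 3.

x ≡ 3991 (mod 25740).
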